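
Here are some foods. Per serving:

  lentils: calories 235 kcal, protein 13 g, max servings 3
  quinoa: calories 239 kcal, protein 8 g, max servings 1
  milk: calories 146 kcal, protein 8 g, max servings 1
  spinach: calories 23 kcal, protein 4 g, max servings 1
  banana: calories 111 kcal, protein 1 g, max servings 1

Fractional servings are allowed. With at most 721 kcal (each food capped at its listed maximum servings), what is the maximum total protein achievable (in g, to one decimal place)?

Protein per kcal: spinach 0.1739, lentils 0.05532, milk 0.05479, quinoa 0.03347, banana 0.009009.
Take 1 serving of spinach: uses 23 kcal, +4.0 g protein (running total 4.0 g).
Take 2.97 servings of lentils: uses 698 kcal, +38.6 g protein (running total 42.6 g).
Greedy by best ratio exhausts the calories allowance optimally: 42.6 g.

42.6 g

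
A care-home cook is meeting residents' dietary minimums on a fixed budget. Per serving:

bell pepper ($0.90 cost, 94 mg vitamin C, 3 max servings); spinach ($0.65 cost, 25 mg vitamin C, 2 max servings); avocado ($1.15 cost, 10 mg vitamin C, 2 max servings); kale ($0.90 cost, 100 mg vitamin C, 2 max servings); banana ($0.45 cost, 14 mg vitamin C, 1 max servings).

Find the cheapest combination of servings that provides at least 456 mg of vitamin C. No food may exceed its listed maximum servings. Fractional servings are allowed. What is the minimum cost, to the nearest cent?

$4.25

Cost per mg of vitamin C: kale $0.0090, bell pepper $0.0096, spinach $0.0260, banana $0.0321, avocado $0.1150.
Take 2 servings of kale: +200.0 mg vitamin C for $1.80 (total $1.80, still need 256.0 mg).
Take 2.723 servings of bell pepper: +256.0 mg vitamin C for $2.45 (total $4.25, still need 0.0 mg).
Greedy by cheapest-per-mg is optimal for a single linear constraint, so the minimum cost is $4.25.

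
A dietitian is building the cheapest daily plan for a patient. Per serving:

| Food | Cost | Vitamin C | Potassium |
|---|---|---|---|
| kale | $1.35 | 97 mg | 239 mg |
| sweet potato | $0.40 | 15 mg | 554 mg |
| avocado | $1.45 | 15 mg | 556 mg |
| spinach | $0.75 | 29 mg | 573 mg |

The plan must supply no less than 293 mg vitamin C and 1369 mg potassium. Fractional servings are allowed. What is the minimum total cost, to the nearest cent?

$4.32

A basic optimal solution has at most two foods positive. Try each food alone and each pair with both targets met exactly.
kale only: max(293/97, 1369/239) = 5.728 servings → $7.73.
sweet potato only: max(293/15, 1369/554) = 19.53 servings → $7.81.
avocado only: max(293/15, 1369/556) = 19.53 servings → $28.32.
spinach only: max(293/29, 1369/573) = 10.1 servings → $7.58.
kale + sweet potato with both tight: 2.827 servings and 1.251 servings → $4.32.
kale + avocado with both tight: 2.828 servings and 1.247 servings → $5.63.
kale + spinach with both tight: 2.635 servings and 1.29 servings → $4.52.
sweet potato + avocado: intersection lies outside the first quadrant.
sweet potato + spinach with both targets exact would need a negative amount; discard.
avocado + spinach: the both-tight solution has a negative serving — not a feasible corner.
Cheapest feasible corner: $4.32.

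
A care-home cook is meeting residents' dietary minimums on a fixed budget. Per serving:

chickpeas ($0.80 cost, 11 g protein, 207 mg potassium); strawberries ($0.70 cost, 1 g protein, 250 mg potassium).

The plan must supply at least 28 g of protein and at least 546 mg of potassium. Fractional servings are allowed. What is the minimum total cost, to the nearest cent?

$2.09

Check every corner: each single food scaled to meet both minima, and each pair solved so both constraints bind.
chickpeas only: max(28/11, 546/207) = 2.638 servings → $2.11.
strawberries only: max(28/1, 546/250) = 28 servings → $19.60.
chickpeas + strawberries with both tight: 2.538 servings and 0.08258 servings → $2.09.
The minimum over all feasible corners is $2.09.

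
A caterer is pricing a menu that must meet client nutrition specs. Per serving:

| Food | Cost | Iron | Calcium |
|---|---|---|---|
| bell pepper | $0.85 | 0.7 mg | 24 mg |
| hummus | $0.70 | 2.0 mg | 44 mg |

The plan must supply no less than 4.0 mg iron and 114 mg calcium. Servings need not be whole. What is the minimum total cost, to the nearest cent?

For a min-cost LP with two ≥-constraints, a basic feasible solution has at most two positive variables.
bell pepper only: max(4.0/0.7, 114/24) = 5.714 servings → $4.86.
hummus only: max(4.0/2.0, 114/44) = 2.591 servings → $1.81.
bell pepper + hummus with both tight: 3.023 servings and 0.9419 servings → $3.23.
Cheapest feasible corner: $1.81.

$1.81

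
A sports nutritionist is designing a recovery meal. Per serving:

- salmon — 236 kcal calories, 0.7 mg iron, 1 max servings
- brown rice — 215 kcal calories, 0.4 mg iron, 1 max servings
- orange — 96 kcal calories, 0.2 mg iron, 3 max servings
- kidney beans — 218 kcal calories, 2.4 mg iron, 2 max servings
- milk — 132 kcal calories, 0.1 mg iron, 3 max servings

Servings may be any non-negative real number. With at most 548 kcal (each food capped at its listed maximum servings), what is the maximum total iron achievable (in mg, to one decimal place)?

5.1 mg

Iron per kcal: kidney beans 0.01101, salmon 0.002966, orange 0.002083, brown rice 0.00186, milk 0.0007576.
Take 2 servings of kidney beans: uses 436 kcal, +4.8 mg iron (running total 4.8 mg).
Take 0.4746 servings of salmon: uses 112 kcal, +0.3 mg iron (running total 5.1 mg).
Greedy by best ratio exhausts the calories allowance optimally: 5.1 mg.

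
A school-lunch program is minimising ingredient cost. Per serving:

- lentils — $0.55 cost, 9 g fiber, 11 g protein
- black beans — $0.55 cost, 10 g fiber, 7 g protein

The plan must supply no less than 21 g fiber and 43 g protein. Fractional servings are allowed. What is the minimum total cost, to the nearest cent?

Minimising a linear cost over {fiber ≥ 21, protein ≥ 43, servings ≥ 0} — the optimum is at a vertex, using one or two foods.
lentils only: max(21/9, 43/11) = 3.909 servings → $2.15.
black beans only: max(21/10, 43/7) = 6.143 servings → $3.38.
lentils + black beans with both targets exact would need a negative amount; discard.
Cheapest feasible corner: $2.15.

$2.15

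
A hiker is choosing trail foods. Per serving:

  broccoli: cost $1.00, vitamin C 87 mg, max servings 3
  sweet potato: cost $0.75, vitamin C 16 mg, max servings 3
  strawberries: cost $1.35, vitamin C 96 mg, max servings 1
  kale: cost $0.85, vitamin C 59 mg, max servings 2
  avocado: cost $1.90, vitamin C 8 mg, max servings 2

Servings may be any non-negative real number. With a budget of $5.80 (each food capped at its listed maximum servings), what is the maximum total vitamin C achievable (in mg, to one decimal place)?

Vitamin C per dollar: broccoli 87, strawberries 71.11, kale 69.41, sweet potato 21.33, avocado 4.211.
Take 3 servings of broccoli: spends $3.00, +261.0 mg vitamin C (running total 261.0 mg).
Take 1 serving of strawberries: spends $1.35, +96.0 mg vitamin C (running total 357.0 mg).
Take 1.706 servings of kale: spends $1.45, +100.6 mg vitamin C (running total 457.6 mg).
Greedy by best ratio exhausts the cost allowance optimally: 457.6 mg.

457.6 mg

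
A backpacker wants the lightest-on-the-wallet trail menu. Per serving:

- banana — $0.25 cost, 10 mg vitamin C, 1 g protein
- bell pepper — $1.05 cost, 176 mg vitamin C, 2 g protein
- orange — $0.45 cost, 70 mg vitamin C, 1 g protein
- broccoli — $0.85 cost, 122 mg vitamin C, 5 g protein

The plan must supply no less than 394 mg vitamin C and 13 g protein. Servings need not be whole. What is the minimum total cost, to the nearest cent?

$2.64

Compare the cost at each extreme point of the feasible region.
banana only: max(394/10, 13/1) = 39.4 servings → $9.85.
bell pepper only: max(394/176, 13/2) = 6.5 servings → $6.83.
orange only: max(394/70, 13/1) = 13 servings → $5.85.
broccoli only: max(394/122, 13/5) = 3.23 servings → $2.75.
banana + bell pepper with both tight: 9.615 servings and 1.692 servings → $4.18.
banana + orange with both tight: 8.6 servings and 4.4 servings → $4.13.
banana + broccoli with both targets exact would need a negative amount; discard.
bell pepper + orange with both targets exact would need a negative amount; discard.
bell pepper + broccoli with both tight: 0.6038 servings and 2.358 servings → $2.64.
orange + broccoli with both tight: 1.684 servings and 2.263 servings → $2.68.
So the least-cost plan costs $2.64.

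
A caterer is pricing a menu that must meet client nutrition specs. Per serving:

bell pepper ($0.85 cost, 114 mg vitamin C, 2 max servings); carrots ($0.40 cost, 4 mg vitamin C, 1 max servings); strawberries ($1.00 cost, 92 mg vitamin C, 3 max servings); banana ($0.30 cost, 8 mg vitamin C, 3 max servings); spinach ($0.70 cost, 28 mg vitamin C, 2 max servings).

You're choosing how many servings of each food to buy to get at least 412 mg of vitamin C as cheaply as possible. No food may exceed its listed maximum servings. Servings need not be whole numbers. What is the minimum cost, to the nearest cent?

Cost per mg of vitamin C: bell pepper $0.0075, strawberries $0.0109, spinach $0.0250, banana $0.0375, carrots $0.1000.
Take 2 servings of bell pepper: +228.0 mg vitamin C for $1.70 (total $1.70, still need 184.0 mg).
Take 2 servings of strawberries: +184.0 mg vitamin C for $2.00 (total $3.70, still need 0.0 mg).
Filling from the cheapest source first is optimal under one linear minimum: $3.70.

$3.70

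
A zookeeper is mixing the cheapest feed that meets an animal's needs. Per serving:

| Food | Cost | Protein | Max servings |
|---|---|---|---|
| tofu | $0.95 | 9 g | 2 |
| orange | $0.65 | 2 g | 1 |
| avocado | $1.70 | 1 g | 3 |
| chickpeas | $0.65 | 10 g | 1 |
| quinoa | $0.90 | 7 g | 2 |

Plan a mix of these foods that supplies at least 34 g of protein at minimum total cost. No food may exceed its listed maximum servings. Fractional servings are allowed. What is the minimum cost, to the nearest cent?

$3.32

Cost per g of protein: chickpeas $0.0650, tofu $0.1056, quinoa $0.1286, orange $0.3250, avocado $1.7000.
Take 1 serving of chickpeas: +10.0 g protein for $0.65 (total $0.65, still need 24.0 g).
Take 2 servings of tofu: +18.0 g protein for $1.90 (total $2.55, still need 6.0 g).
Take 0.8571 servings of quinoa: +6.0 g protein for $0.77 (total $3.32, still need 0.0 g).
Filling from the cheapest source first is optimal under one linear minimum: $3.32.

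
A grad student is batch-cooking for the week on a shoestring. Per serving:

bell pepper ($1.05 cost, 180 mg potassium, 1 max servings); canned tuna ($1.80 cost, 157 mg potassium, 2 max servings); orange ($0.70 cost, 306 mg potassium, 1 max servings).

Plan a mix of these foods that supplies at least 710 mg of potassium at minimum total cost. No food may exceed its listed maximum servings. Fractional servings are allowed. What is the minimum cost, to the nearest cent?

Cost per mg of potassium: orange $0.0023, bell pepper $0.0058, canned tuna $0.0115.
Take 1 serving of orange: +306.0 mg potassium for $0.70 (total $0.70, still need 404.0 mg).
Take 1 serving of bell pepper: +180.0 mg potassium for $1.05 (total $1.75, still need 224.0 mg).
Take 1.427 servings of canned tuna: +224.0 mg potassium for $2.57 (total $4.32, still need 0.0 mg).
Filling from the cheapest source first is optimal under one linear minimum: $4.32.

$4.32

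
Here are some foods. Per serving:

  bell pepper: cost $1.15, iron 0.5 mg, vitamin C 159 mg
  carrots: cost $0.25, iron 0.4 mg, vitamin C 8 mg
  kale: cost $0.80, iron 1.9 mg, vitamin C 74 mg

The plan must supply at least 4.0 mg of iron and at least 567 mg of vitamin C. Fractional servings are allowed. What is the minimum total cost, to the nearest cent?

Two binding constraints pin down two serving amounts, so the optimal mix uses at most two foods. The candidates are each food alone (scaled to the tighter of iron/vitamin C) and each pair with both constraints tight.
bell pepper only: max(4.0/0.5, 567/159) = 8 servings → $9.20.
carrots only: max(4.0/0.4, 567/8) = 70.88 servings → $17.72.
kale only: max(4.0/1.9, 567/74) = 7.662 servings → $6.13.
bell pepper + carrots with both tight: 3.268 servings and 5.914 servings → $5.24.
bell pepper + kale with both tight: 2.947 servings and 1.33 servings → $4.45.
carrots + kale: the both-tight solution has a negative serving — not a feasible corner.
So the least-cost plan costs $4.45.

$4.45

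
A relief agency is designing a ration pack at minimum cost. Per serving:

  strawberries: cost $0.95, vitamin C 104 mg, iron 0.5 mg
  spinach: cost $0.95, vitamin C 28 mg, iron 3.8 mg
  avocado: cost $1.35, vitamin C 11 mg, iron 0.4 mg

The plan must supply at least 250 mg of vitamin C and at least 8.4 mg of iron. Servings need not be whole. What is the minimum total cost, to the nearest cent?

An LP optimum is at a vertex; with two nutrient constraints at most two foods are used. Check each candidate.
strawberries only: max(250/104, 8.4/0.5) = 16.8 servings → $15.96.
spinach only: max(250/28, 8.4/3.8) = 8.929 servings → $8.48.
avocado only: max(250/11, 8.4/0.4) = 22.73 servings → $30.68.
strawberries + spinach with both tight: 1.875 servings and 1.964 servings → $3.65.
strawberries + avocado with both tight: 0.2105 servings and 20.74 servings → $28.19.
spinach + avocado: the both-tight solution has a negative serving — not a feasible corner.
So the least-cost plan costs $3.65.

$3.65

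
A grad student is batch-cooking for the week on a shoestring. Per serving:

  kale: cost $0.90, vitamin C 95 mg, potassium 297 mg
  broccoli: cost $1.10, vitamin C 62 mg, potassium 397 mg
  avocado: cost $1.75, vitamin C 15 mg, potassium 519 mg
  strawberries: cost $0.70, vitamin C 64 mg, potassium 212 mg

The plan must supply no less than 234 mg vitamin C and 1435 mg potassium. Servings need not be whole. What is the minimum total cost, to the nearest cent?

$3.99

kale only: max(234/95, 1435/297) = 4.832 servings → $4.35.
broccoli only: max(234/62, 1435/397) = 3.774 servings → $4.15.
avocado only: max(234/15, 1435/519) = 15.6 servings → $27.30.
strawberries only: max(234/64, 1435/212) = 6.769 servings → $4.74.
kale + broccoli with both tight: 0.2035 servings and 3.462 servings → $3.99.
kale + avocado with both tight: 2.228 servings and 1.49 servings → $4.61.
kale + strawberries: intersection lies outside the first quadrant.
broccoli + avocado: intersection lies outside the first quadrant.
broccoli + strawberries with both tight: 3.444 servings and 0.3203 servings → $4.01.
avocado + strawberries with both tight: 1.406 servings and 3.327 servings → $4.79.
Cheapest feasible corner: $3.99.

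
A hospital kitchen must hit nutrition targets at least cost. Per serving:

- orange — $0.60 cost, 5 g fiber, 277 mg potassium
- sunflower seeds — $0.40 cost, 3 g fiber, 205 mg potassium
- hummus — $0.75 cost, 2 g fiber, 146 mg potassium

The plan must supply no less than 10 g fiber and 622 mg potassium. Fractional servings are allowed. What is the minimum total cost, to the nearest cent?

$1.27

With two linear requirements the optimum uses one or two foods; enumerate the corners.
orange only: max(10/5, 622/277) = 2.245 servings → $1.35.
sunflower seeds only: max(10/3, 622/205) = 3.333 servings → $1.33.
hummus only: max(10/2, 622/146) = 5 servings → $3.75.
orange + sunflower seeds with both tight: 0.9485 servings and 1.753 servings → $1.27.
orange + hummus with both tight: 1.227 servings and 1.932 servings → $2.19.
sunflower seeds + hummus: the both-tight solution has a negative serving — not a feasible corner.
So the least-cost plan costs $1.27.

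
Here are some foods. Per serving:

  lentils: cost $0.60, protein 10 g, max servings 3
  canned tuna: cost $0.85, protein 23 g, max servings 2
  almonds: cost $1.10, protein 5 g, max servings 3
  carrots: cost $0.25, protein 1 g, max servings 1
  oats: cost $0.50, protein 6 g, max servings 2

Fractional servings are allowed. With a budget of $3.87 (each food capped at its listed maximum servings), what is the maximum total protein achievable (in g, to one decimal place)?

80.4 g

Protein per dollar: canned tuna 27.06, lentils 16.67, oats 12, almonds 4.545, carrots 4.
Take 2 servings of canned tuna: spends $1.70, +46.0 g protein (running total 46.0 g).
Take 3 servings of lentils: spends $1.80, +30.0 g protein (running total 76.0 g).
Take 0.74 servings of oats: spends $0.37, +4.4 g protein (running total 80.4 g).
Greedy by best ratio exhausts the cost allowance optimally: 80.4 g.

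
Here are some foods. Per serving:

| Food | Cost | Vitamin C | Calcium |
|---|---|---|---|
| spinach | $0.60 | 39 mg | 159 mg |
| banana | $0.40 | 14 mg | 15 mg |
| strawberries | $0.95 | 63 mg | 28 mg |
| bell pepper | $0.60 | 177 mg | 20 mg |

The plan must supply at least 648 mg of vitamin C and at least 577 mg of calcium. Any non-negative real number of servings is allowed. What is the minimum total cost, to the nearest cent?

Check every corner: each single food scaled to meet both minima, and each pair solved so both constraints bind.
spinach only: max(648/39, 577/159) = 16.62 servings → $9.97.
banana only: max(648/14, 577/15) = 46.29 servings → $18.51.
strawberries only: max(648/63, 577/28) = 20.61 servings → $19.58.
bell pepper only: max(648/177, 577/20) = 28.85 servings → $17.31.
spinach + banana with both targets exact would need a negative amount; discard.
spinach + strawberries with both tight: 2.04 servings and 9.023 servings → $9.80.
spinach + bell pepper with both tight: 3.259 servings and 2.943 servings → $3.72.
banana + strawberries with both tight: 32.92 servings and 2.969 servings → $15.99.
banana + bell pepper with both tight: 37.54 servings and 0.6914 servings → $15.43.
strawberries + bell pepper: intersection lies outside the first quadrant.
The minimum over all feasible corners is $3.72.

$3.72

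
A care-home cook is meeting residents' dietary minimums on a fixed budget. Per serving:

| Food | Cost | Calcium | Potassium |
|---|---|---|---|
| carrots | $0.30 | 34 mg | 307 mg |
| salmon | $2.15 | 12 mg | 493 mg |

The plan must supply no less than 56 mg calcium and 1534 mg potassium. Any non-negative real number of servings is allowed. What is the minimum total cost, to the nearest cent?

For a min-cost LP with two ≥-constraints, a basic feasible solution has at most two positive variables.
carrots only: max(56/34, 1534/307) = 4.997 servings → $1.50.
salmon only: max(56/12, 1534/493) = 4.667 servings → $10.03.
carrots + salmon with both tight: 0.7035 servings and 2.673 servings → $5.96.
So the least-cost plan costs $1.50.

$1.50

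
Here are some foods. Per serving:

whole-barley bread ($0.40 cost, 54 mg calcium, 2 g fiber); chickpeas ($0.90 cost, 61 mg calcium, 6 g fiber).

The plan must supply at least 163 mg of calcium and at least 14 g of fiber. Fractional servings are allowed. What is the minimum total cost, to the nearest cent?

For a min-cost LP with two ≥-constraints, a basic feasible solution has at most two positive variables.
whole-barley bread only: max(163/54, 14/2) = 7 servings → $2.80.
chickpeas only: max(163/61, 14/6) = 2.672 servings → $2.40.
whole-barley bread + chickpeas with both tight: 0.6139 servings and 2.129 servings → $2.16.
So the least-cost plan costs $2.16.

$2.16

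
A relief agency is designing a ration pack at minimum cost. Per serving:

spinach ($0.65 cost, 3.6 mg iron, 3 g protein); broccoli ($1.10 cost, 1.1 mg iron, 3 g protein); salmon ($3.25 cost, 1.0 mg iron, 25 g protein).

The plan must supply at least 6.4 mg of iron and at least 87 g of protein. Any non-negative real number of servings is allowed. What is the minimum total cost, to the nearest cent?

An LP optimum is at a vertex; with two nutrient constraints at most two foods are used. Check each candidate.
spinach only: max(6.4/3.6, 87/3) = 29 servings → $18.85.
broccoli only: max(6.4/1.1, 87/3) = 29 servings → $31.90.
salmon only: max(6.4/1.0, 87/25) = 6.4 servings → $20.80.
spinach + broccoli: the both-tight solution has a negative serving — not a feasible corner.
spinach + salmon with both tight: 0.8391 servings and 3.379 servings → $11.53.
broccoli + salmon with both tight: 2.98 servings and 3.122 servings → $13.43.
So the least-cost plan costs $11.53.

$11.53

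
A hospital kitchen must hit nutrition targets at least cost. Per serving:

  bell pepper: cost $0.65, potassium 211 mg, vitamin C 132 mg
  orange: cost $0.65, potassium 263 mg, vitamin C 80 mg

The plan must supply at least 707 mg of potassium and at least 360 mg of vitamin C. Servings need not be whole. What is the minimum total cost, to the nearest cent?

$2.02

An LP optimum is at a vertex; with two nutrient constraints at most two foods are used. Check each candidate.
bell pepper only: max(707/211, 360/132) = 3.351 servings → $2.18.
orange only: max(707/263, 360/80) = 4.5 servings → $2.92.
bell pepper + orange with both tight: 2.137 servings and 0.9735 servings → $2.02.
So the least-cost plan costs $2.02.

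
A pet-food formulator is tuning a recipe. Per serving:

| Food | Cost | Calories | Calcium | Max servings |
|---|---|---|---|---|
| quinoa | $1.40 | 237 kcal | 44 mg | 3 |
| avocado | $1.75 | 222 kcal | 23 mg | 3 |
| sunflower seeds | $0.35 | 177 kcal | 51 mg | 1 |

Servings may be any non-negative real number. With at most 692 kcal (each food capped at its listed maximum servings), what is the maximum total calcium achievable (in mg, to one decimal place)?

Calcium per kcal: sunflower seeds 0.2881, quinoa 0.1857, avocado 0.1036.
Take 1 serving of sunflower seeds: uses 177 kcal, +51.0 mg calcium (running total 51.0 mg).
Take 2.173 servings of quinoa: uses 515 kcal, +95.6 mg calcium (running total 146.6 mg).
Greedy by best ratio exhausts the calories allowance optimally: 146.6 mg.

146.6 mg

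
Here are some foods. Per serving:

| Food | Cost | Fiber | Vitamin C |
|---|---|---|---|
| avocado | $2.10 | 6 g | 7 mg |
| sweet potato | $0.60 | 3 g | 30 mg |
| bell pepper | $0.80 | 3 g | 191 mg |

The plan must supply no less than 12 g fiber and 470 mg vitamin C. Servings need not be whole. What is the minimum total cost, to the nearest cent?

The cheapest plan sits at a corner of the feasible region — with two constraints it uses at most two foods.
avocado only: max(12/6, 470/7) = 67.14 servings → $141.00.
sweet potato only: max(12/3, 470/30) = 15.67 servings → $9.40.
bell pepper only: max(12/3, 470/191) = 4 servings → $3.20.
avocado + sweet potato: the both-tight solution has a negative serving — not a feasible corner.
avocado + bell pepper with both tight: 0.784 servings and 2.432 servings → $3.59.
sweet potato + bell pepper with both tight: 1.826 servings and 2.174 servings → $2.83.
The minimum over all feasible corners is $2.83.

$2.83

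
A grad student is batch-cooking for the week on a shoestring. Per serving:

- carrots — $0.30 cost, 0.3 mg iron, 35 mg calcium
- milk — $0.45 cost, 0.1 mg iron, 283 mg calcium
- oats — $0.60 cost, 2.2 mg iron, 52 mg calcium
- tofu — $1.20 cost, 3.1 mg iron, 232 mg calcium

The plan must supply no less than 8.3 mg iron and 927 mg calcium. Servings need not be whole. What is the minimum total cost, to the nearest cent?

For a min-cost LP with two ≥-constraints, a basic feasible solution has at most two positive variables.
carrots only: max(8.3/0.3, 927/35) = 27.67 servings → $8.30.
milk only: max(8.3/0.1, 927/283) = 83 servings → $37.35.
oats only: max(8.3/2.2, 927/52) = 17.83 servings → $10.70.
tofu only: max(8.3/3.1, 927/232) = 3.996 servings → $4.79.
carrots + milk: intersection lies outside the first quadrant.
carrots + oats with both tight: 26.19 servings and 0.202 servings → $7.98.
carrots + tofu with both tight: 24.37 servings and 0.3188 servings → $7.69.
milk + oats with both tight: 2.604 servings and 3.654 servings → $3.36.
milk + tofu with both tight: 1.11 servings and 2.642 servings → $3.67.
oats + tofu: intersection lies outside the first quadrant.
The minimum over all feasible corners is $3.36.

$3.36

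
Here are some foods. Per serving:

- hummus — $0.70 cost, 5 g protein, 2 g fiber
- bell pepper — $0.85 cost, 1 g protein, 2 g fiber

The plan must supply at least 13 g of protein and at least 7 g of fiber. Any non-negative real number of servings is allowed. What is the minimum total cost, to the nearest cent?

Minimising a linear cost over {protein ≥ 13, fiber ≥ 7, servings ≥ 0} — the optimum is at a vertex, using one or two foods.
hummus only: max(13/5, 7/2) = 3.5 servings → $2.45.
bell pepper only: max(13/1, 7/2) = 13 servings → $11.05.
hummus + bell pepper with both tight: 2.375 servings and 1.125 servings → $2.62.
The minimum over all feasible corners is $2.45.

$2.45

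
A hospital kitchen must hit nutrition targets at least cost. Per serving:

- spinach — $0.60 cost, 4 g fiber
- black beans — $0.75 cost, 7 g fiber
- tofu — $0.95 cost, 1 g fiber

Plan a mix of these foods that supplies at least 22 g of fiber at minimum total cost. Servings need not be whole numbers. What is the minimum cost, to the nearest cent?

Cost per g of fiber: black beans $0.1071, spinach $0.1500, tofu $0.9500.
With no serving limits, use only black beans: 22 g / 7 g = 3.143 servings × $0.75 = $2.36.

$2.36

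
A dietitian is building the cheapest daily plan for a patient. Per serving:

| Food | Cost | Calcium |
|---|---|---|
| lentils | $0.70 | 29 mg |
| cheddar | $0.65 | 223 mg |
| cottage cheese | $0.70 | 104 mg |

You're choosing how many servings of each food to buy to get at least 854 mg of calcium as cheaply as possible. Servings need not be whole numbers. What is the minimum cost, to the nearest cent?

$2.49

Cost per mg of calcium: cheddar $0.0029, cottage cheese $0.0067, lentils $0.0241.
With no serving limits, use only cheddar: 854 mg / 223 mg = 3.83 servings × $0.65 = $2.49.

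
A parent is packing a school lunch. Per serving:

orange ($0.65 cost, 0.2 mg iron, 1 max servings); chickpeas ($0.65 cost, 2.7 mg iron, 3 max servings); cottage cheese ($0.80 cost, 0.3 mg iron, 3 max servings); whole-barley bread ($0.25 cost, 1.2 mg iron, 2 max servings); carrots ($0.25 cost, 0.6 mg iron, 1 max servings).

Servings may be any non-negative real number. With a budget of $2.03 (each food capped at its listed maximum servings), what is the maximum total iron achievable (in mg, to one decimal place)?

Iron per dollar: whole-barley bread 4.8, chickpeas 4.154, carrots 2.4, cottage cheese 0.375, orange 0.3077.
Take 2 servings of whole-barley bread: spends $0.50, +2.4 mg iron (running total 2.4 mg).
Take 2.354 servings of chickpeas: spends $1.53, +6.4 mg iron (running total 8.8 mg).
Greedy by best ratio exhausts the cost allowance optimally: 8.8 mg.

8.8 mg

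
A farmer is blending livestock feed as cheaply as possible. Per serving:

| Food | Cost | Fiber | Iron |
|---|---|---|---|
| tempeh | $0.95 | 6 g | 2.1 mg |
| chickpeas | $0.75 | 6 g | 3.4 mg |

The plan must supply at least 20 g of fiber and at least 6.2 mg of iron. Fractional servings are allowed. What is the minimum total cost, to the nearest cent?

$2.50

Compare the cost at each extreme point of the feasible region.
tempeh only: max(20/6, 6.2/2.1) = 3.333 servings → $3.17.
chickpeas only: max(20/6, 6.2/3.4) = 3.333 servings → $2.50.
tempeh + chickpeas: intersection lies outside the first quadrant.
Cheapest feasible corner: $2.50.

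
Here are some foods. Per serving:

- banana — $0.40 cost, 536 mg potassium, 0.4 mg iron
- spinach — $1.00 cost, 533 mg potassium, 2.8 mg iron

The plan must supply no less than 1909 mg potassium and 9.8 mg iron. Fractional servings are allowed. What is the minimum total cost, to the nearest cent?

$3.52

A basic optimal solution has at most two foods positive. Try each food alone and each pair with both targets met exactly.
banana only: max(1909/536, 9.8/0.4) = 24.5 servings → $9.80.
spinach only: max(1909/533, 9.8/2.8) = 3.582 servings → $3.58.
banana + spinach with both tight: 0.09459 servings and 3.486 servings → $3.52.
Cheapest feasible corner: $3.52.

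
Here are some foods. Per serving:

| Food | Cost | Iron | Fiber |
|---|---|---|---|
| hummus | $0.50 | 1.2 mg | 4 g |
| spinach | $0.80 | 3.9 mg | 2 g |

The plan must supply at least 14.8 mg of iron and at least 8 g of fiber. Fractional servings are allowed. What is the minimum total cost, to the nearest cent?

$3.07

With two linear requirements the optimum uses one or two foods; enumerate the corners.
hummus only: max(14.8/1.2, 8/4) = 12.33 servings → $6.17.
spinach only: max(14.8/3.9, 8/2) = 4 servings → $3.20.
hummus + spinach with both tight: 0.1212 servings and 3.758 servings → $3.07.
Cheapest feasible corner: $3.07.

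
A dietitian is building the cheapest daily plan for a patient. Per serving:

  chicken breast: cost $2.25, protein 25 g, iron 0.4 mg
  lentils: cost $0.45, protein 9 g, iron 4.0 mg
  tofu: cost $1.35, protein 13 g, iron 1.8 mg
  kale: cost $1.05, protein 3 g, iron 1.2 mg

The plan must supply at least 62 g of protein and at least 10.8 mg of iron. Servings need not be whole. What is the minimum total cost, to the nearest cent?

$3.10

Minimising a linear cost over {protein ≥ 62, iron ≥ 10.8, servings ≥ 0} — the optimum is at a vertex, using one or two foods.
chicken breast only: max(62/25, 10.8/0.4) = 27 servings → $60.75.
lentils only: max(62/9, 10.8/4.0) = 6.889 servings → $3.10.
tofu only: max(62/13, 10.8/1.8) = 6 servings → $8.10.
kale only: max(62/3, 10.8/1.2) = 20.67 servings → $21.70.
chicken breast + lentils with both tight: 1.564 servings and 2.544 servings → $4.66.
chicken breast + tofu with both targets exact would need a negative amount; discard.
chicken breast + kale with both tight: 1.458 servings and 8.514 servings → $12.22.
lentils + tofu with both tight: 0.8045 servings and 4.212 servings → $6.05.
lentils + kale with both targets exact would need a negative amount; discard.
tofu + kale with both tight: 4.118 servings and 2.824 servings → $8.52.
Cheapest feasible corner: $3.10.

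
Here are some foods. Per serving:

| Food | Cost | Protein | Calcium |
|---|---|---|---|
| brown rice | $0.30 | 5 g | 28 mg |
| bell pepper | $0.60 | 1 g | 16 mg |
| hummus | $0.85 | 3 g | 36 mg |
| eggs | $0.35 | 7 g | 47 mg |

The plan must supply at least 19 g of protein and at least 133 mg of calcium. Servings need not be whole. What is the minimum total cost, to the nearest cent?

For a min-cost LP with two ≥-constraints, a basic feasible solution has at most two positive variables.
brown rice only: max(19/5, 133/28) = 4.75 servings → $1.43.
bell pepper only: max(19/1, 133/16) = 19 servings → $11.40.
hummus only: max(19/3, 133/36) = 6.333 servings → $5.38.
eggs only: max(19/7, 133/47) = 2.83 servings → $0.99.
brown rice + bell pepper with both tight: 3.288 servings and 2.558 servings → $2.52.
brown rice + hummus with both tight: 2.969 servings and 1.385 servings → $2.07.
brown rice + eggs: the both-tight solution has a negative serving — not a feasible corner.
bell pepper + hummus: the both-tight solution has a negative serving — not a feasible corner.
bell pepper + eggs with both tight: 0.5846 servings and 2.631 servings → $1.27.
hummus + eggs with both tight: 0.3423 servings and 2.568 servings → $1.19.
So the least-cost plan costs $0.99.

$0.99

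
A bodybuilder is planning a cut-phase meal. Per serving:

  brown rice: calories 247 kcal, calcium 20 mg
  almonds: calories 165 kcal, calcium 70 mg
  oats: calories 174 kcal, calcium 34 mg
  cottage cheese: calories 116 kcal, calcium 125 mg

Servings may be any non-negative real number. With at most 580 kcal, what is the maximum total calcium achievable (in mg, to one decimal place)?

Calcium per kcal: cottage cheese 1.078, almonds 0.4242, oats 0.1954, brown rice 0.08097.
With no serving limits, spend the whole calories allowance on cottage cheese: 580 kcal / 116 kcal × 125 mg = 625.0 mg.

625.0 mg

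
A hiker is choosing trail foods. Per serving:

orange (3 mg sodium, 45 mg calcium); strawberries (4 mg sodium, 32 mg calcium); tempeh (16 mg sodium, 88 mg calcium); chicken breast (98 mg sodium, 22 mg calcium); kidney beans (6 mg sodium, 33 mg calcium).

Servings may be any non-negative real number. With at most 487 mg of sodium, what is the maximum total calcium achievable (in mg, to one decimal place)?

7305.0 mg

Calcium per mg sodium: orange 15, strawberries 8, tempeh 5.5, kidney beans 5.5, chicken breast 0.2245.
With no serving limits, spend the whole sodium allowance on orange: 487 mg / 3 mg × 45 mg = 7305.0 mg.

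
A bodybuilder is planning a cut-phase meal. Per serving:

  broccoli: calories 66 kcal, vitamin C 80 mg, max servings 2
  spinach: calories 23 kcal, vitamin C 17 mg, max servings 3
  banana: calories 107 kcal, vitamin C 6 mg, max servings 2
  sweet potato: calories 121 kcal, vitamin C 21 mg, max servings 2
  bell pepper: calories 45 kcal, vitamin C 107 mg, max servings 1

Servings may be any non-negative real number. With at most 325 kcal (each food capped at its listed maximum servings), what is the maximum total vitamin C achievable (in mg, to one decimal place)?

331.7 mg

Vitamin C per kcal: bell pepper 2.378, broccoli 1.212, spinach 0.7391, sweet potato 0.1736, banana 0.05607.
Take 1 serving of bell pepper: uses 45 kcal, +107.0 mg vitamin C (running total 107.0 mg).
Take 2 servings of broccoli: uses 132 kcal, +160.0 mg vitamin C (running total 267.0 mg).
Take 3 servings of spinach: uses 69 kcal, +51.0 mg vitamin C (running total 318.0 mg).
Take 0.6529 servings of sweet potato: uses 79 kcal, +13.7 mg vitamin C (running total 331.7 mg).
Greedy by best ratio exhausts the calories allowance optimally: 331.7 mg.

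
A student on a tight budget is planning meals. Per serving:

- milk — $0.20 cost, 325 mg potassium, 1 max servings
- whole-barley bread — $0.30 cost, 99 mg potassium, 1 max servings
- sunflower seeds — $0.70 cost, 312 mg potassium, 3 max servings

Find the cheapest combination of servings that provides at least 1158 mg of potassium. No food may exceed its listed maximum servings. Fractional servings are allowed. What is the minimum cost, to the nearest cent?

$2.07

Cost per mg of potassium: milk $0.0006, sunflower seeds $0.0022, whole-barley bread $0.0030.
Take 1 serving of milk: +325.0 mg potassium for $0.20 (total $0.20, still need 833.0 mg).
Take 2.67 servings of sunflower seeds: +833.0 mg potassium for $1.87 (total $2.07, still need 0.0 mg).
Filling from the cheapest source first is optimal under one linear minimum: $2.07.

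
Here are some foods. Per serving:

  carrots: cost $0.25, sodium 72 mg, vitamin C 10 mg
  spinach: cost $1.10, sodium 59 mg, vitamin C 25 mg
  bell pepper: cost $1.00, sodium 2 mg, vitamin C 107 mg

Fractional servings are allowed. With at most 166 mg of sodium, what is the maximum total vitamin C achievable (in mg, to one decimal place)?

8881.0 mg

Vitamin C per mg sodium: bell pepper 53.5, spinach 0.4237, carrots 0.1389.
With no serving limits, spend the whole sodium allowance on bell pepper: 166 mg / 2 mg × 107 mg = 8881.0 mg.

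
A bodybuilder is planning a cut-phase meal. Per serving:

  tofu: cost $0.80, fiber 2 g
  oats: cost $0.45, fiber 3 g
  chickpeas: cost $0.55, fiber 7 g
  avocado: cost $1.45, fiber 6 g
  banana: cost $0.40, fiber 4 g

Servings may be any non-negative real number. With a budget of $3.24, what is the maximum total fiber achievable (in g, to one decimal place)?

41.2 g

Fiber per dollar: chickpeas 12.73, banana 10, oats 6.667, avocado 4.138, tofu 2.5.
With no serving limits, spend the whole cost allowance on chickpeas: $3.24 / $0.55 × 7 g = 41.2 g.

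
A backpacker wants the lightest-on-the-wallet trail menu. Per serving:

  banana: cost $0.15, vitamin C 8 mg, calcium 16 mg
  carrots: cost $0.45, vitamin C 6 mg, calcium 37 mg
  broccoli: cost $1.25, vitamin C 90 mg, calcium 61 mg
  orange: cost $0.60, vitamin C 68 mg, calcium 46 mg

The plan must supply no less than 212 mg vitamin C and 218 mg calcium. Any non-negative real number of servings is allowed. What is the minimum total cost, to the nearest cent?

$2.43

This is a tiny linear program; its minimum lies at a vertex of the feasible set. List the vertices and price them.
banana only: max(212/8, 218/16) = 26.5 servings → $3.98.
carrots only: max(212/6, 218/37) = 35.33 servings → $15.90.
broccoli only: max(212/90, 218/61) = 3.574 servings → $4.47.
orange only: max(212/68, 218/46) = 4.739 servings → $2.84.
banana + carrots: the both-tight solution has a negative serving — not a feasible corner.
banana + broccoli with both tight: 7.025 servings and 1.731 servings → $3.22.
banana + orange with both tight: 7.044 servings and 2.289 servings → $2.43.
carrots + broccoli with both tight: 2.256 servings and 2.205 servings → $3.77.
carrots + orange with both tight: 2.264 servings and 2.918 servings → $2.77.
broccoli + orange: the both-tight solution has a negative serving — not a feasible corner.
The minimum over all feasible corners is $2.43.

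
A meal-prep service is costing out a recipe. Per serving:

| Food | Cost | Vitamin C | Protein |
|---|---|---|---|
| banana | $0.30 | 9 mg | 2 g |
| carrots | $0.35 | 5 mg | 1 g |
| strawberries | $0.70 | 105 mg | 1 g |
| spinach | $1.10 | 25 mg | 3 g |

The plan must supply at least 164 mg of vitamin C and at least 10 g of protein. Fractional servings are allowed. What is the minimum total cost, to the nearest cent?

$2.15

The cheapest plan sits at a corner of the feasible region — with two constraints it uses at most two foods.
banana only: max(164/9, 10/2) = 18.22 servings → $5.47.
carrots only: max(164/5, 10/1) = 32.8 servings → $11.48.
strawberries only: max(164/105, 10/1) = 10 servings → $7.00.
spinach only: max(164/25, 10/3) = 6.56 servings → $7.22.
banana + carrots: intersection lies outside the first quadrant.
banana + strawberries with both tight: 4.408 servings and 1.184 servings → $2.15.
banana + spinach with both targets exact would need a negative amount; discard.
carrots + strawberries with both tight: 8.86 servings and 1.14 servings → $3.90.
carrots + spinach with both targets exact would need a negative amount; discard.
strawberries + spinach with both tight: 0.8345 servings and 3.055 servings → $3.94.
The minimum over all feasible corners is $2.15.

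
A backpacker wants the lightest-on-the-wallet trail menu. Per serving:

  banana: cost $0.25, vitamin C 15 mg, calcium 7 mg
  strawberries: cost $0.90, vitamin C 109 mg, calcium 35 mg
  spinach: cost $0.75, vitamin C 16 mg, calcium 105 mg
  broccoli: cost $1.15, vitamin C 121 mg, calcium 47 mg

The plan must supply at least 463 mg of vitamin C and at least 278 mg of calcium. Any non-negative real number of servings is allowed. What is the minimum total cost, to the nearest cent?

For a min-cost LP with two ≥-constraints, a basic feasible solution has at most two positive variables.
banana only: max(463/15, 278/7) = 39.71 servings → $9.93.
strawberries only: max(463/109, 278/35) = 7.943 servings → $7.15.
spinach only: max(463/16, 278/105) = 28.94 servings → $21.70.
broccoli only: max(463/121, 278/47) = 5.915 servings → $6.80.
banana + strawberries with both targets exact would need a negative amount; discard.
banana + spinach with both tight: 30.19 servings and 0.635 servings → $8.02.
banana + broccoli: intersection lies outside the first quadrant.
strawberries + spinach with both tight: 4.058 servings and 1.295 servings → $4.62.
strawberries + broccoli: the both-tight solution has a negative serving — not a feasible corner.
spinach + broccoli with both tight: 0.9936 servings and 3.695 servings → $4.99.
Cheapest feasible corner: $4.62.

$4.62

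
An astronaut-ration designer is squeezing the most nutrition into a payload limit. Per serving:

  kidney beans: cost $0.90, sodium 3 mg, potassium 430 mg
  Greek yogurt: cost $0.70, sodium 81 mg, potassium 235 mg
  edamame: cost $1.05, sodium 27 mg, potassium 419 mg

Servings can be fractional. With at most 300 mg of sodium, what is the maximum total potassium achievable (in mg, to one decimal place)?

Potassium per mg sodium: kidney beans 143.3, edamame 15.52, Greek yogurt 2.901.
With no serving limits, spend the whole sodium allowance on kidney beans: 300 mg / 3 mg × 430 mg = 43000.0 mg.

43000.0 mg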